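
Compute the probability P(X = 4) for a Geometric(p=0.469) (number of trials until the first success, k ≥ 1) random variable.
0.070219

We have X ~ Geometric(p=0.469) (number of trials until the first success, k ≥ 1).

For a Geometric distribution, the PMF gives us the probability of each outcome.

Using the PMF formula:
P(X = 4) = 0.070219

Rounded to 4 decimal places: 0.0702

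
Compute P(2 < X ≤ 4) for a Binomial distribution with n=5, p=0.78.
0.636849

We have X ~ Binomial(n=5, p=0.78).

To find P(2 < X ≤ 4), we use:
P(2 < X ≤ 4) = P(X ≤ 4) - P(X ≤ 2)
                 = F(4) - F(2)
                 = 0.711283 - 0.074434
                 = 0.636849

So there's approximately a 63.7% chance that X falls in this range.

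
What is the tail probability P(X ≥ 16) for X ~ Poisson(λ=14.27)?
0.357584

We have X ~ Poisson(λ=14.27).

For discrete distributions, P(X ≥ 16) = 1 - P(X ≤ 15).

P(X ≤ 15) = 0.642416
P(X ≥ 16) = 1 - 0.642416 = 0.357584

So there's approximately a 35.8% chance that X is at least 16.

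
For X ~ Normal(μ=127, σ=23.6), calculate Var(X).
556.9600

We have X ~ Normal(μ=127, σ=23.6).

For a Normal distribution with μ=127, σ=23.6:
Var(X) = 556.9600

The variance measures the spread of the distribution around the mean.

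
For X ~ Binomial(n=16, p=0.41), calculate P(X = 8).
0.150892

We have X ~ Binomial(n=16, p=0.41).

For a Binomial distribution, the PMF gives us the probability of each outcome.

Using the PMF formula:
P(X = 8) = 0.150892

Rounded to 4 decimal places: 0.1509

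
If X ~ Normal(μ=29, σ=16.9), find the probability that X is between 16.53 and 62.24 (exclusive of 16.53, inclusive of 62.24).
0.745104

We have X ~ Normal(μ=29, σ=16.9).

To find P(16.53 < X ≤ 62.24), we use:
P(16.53 < X ≤ 62.24) = P(X ≤ 62.24) - P(X ≤ 16.53)
                 = F(62.24) - F(16.53)
                 = 0.975401 - 0.230297
                 = 0.745104

So there's approximately a 74.5% chance that X falls in this range.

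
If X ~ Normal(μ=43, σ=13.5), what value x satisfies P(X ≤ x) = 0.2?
31.6381

We have X ~ Normal(μ=43, σ=13.5).

We want to find x such that P(X ≤ x) = 0.2.

This is the 20th percentile, which means 20% of values fall below this point.

Using the inverse CDF (quantile function):
x = F⁻¹(0.2) = 31.6381

Verification: P(X ≤ 31.6381) = 0.2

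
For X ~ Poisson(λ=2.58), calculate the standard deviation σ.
1.6062

We have X ~ Poisson(λ=2.58).

For a Poisson distribution with λ=2.58:
σ = √Var(X) = 1.6062

The standard deviation is the square root of the variance.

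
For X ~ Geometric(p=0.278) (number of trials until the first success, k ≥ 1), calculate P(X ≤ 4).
0.728263

We have X ~ Geometric(p=0.278) (number of trials until the first success, k ≥ 1).

The CDF gives us P(X ≤ k).

Using the CDF:
P(X ≤ 4) = 0.728263

This means there's approximately a 72.8% chance that X is at most 4.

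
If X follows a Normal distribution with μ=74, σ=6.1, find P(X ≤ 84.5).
0.957403

We have X ~ Normal(μ=74, σ=6.1).

The CDF gives us P(X ≤ k).

Using the CDF:
P(X ≤ 84.5) = 0.957403

This means there's approximately a 95.7% chance that X is at most 84.5.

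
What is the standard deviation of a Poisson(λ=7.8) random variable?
2.7928

We have X ~ Poisson(λ=7.8).

For a Poisson distribution with λ=7.8:
σ = √Var(X) = 2.7928

The standard deviation is the square root of the variance.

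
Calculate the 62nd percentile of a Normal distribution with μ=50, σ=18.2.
55.5598

We have X ~ Normal(μ=50, σ=18.2).

We want to find x such that P(X ≤ x) = 0.62.

This is the 62nd percentile, which means 62% of values fall below this point.

Using the inverse CDF (quantile function):
x = F⁻¹(0.62) = 55.5598

Verification: P(X ≤ 55.5598) = 0.62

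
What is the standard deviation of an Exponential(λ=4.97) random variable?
0.2012

We have X ~ Exponential(λ=4.97).

For an Exponential distribution with λ=4.97:
σ = √Var(X) = 0.2012

The standard deviation is the square root of the variance.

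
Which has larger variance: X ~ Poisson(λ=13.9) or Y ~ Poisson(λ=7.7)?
X has larger variance (13.9000 > 7.7000)

Compute the variance for each distribution:

X ~ Poisson(λ=13.9):
Var(X) = 13.9000

Y ~ Poisson(λ=7.7):
Var(Y) = 7.7000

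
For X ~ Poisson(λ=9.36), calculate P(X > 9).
0.459912

We have X ~ Poisson(λ=9.36).

P(X > 9) = 1 - P(X ≤ 9)
                = 1 - F(9)
                = 1 - 0.540088
                = 0.459912

So there's approximately a 46.0% chance that X exceeds 9.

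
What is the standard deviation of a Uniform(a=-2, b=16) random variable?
5.1962

We have X ~ Uniform(a=-2, b=16).

For a Uniform distribution with a=-2, b=16:
σ = √Var(X) = 5.1962

The standard deviation is the square root of the variance.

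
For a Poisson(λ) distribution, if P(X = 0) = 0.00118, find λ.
λ = 6.7422

For a Poisson(λ) distribution, the PMF at 0 is:
P(X = 0) = λ^0 e^(-λ) / 0! = e^(-λ)

Given P(X = 0) = 0.00118:
e^(-λ) = 0.00118
-λ = ln(0.00118)
λ = -ln(0.00118) = 6.7422

Verification: e^(-6.7422) = 0.00118 ✓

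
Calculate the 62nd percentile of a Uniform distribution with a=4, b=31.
20.7400

We have X ~ Uniform(a=4, b=31).

We want to find x such that P(X ≤ x) = 0.62.

This is the 62nd percentile, which means 62% of values fall below this point.

Using the inverse CDF (quantile function):
x = F⁻¹(0.62) = 20.7400

Verification: P(X ≤ 20.7400) = 0.62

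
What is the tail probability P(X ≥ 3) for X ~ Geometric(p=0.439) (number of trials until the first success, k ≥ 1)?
0.314721

We have X ~ Geometric(p=0.439) (number of trials until the first success, k ≥ 1).

For discrete distributions, P(X ≥ 3) = 1 - P(X ≤ 2).

P(X ≤ 2) = 0.685279
P(X ≥ 3) = 1 - 0.685279 = 0.314721

So there's approximately a 31.5% chance that X is at least 3.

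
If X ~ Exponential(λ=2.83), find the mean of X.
0.3534

We have X ~ Exponential(λ=2.83).

For an Exponential distribution with λ=2.83:
E[X] = 0.3534

This is the expected (average) value of X.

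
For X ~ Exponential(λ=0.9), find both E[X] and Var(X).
E[X] = 1.1111, Var(X) = 1.2346

We have X ~ Exponential(λ=0.9).

For an Exponential distribution with λ=0.9:

Expected value:
E[X] = 1.1111

Variance:
Var(X) = 1.2346

Standard deviation:
σ = √Var(X) = 1.1111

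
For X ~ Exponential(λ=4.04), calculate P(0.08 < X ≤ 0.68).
0.659722

We have X ~ Exponential(λ=4.04).

To find P(0.08 < X ≤ 0.68), we use:
P(0.08 < X ≤ 0.68) = P(X ≤ 0.68) - P(X ≤ 0.08)
                 = F(0.68) - F(0.08)
                 = 0.935893 - 0.276171
                 = 0.659722

So there's approximately a 66.0% chance that X falls in this range.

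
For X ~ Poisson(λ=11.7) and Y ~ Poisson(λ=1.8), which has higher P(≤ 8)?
Y has higher probability (P(Y ≤ 8) = 0.9999 > P(X ≤ 8) = 0.1757)

Compute P(≤ 8) for each distribution:

X ~ Poisson(λ=11.7):
P(X ≤ 8) = 0.1757

Y ~ Poisson(λ=1.8):
P(Y ≤ 8) = 0.9999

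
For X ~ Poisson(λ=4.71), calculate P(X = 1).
0.042413

We have X ~ Poisson(λ=4.71).

For a Poisson distribution, the PMF gives us the probability of each outcome.

Using the PMF formula:
P(X = 1) = 0.042413

Rounded to 4 decimal places: 0.0424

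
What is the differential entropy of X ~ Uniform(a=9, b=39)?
3.4012 nats

We have X ~ Uniform(a=9, b=39).

The differential entropy measures the uncertainty or information content of the distribution.

For a Uniform distribution with a=9, b=39:
h(X) = 3.4012 nats

(In bits, this would be 4.9069 bits.)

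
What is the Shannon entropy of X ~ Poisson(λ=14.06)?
2.7344 nats

We have X ~ Poisson(λ=14.06).

The Shannon entropy measures the uncertainty or information content of the distribution.

For a Poisson distribution with λ=14.06:
H(X) = 2.7344 nats

(In bits, this would be 3.9450 bits.)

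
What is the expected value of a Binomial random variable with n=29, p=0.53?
15.3700

We have X ~ Binomial(n=29, p=0.53).

For a Binomial distribution with n=29, p=0.53:
E[X] = 15.3700

This is the expected (average) value of X.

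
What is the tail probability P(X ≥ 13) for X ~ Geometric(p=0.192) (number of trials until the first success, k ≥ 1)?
0.077435

We have X ~ Geometric(p=0.192) (number of trials until the first success, k ≥ 1).

For discrete distributions, P(X ≥ 13) = 1 - P(X ≤ 12).

P(X ≤ 12) = 0.922565
P(X ≥ 13) = 1 - 0.922565 = 0.077435

So there's approximately a 7.7% chance that X is at least 13.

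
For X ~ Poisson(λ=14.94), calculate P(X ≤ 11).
0.188761

We have X ~ Poisson(λ=14.94).

The CDF gives us P(X ≤ k).

Using the CDF:
P(X ≤ 11) = 0.188761

This means there's approximately a 18.9% chance that X is at most 11.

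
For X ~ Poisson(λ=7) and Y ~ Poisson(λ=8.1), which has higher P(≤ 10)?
X has higher probability (P(X ≤ 10) = 0.9015 > P(Y ≤ 10) = 0.8058)

Compute P(≤ 10) for each distribution:

X ~ Poisson(λ=7):
P(X ≤ 10) = 0.9015

Y ~ Poisson(λ=8.1):
P(Y ≤ 10) = 0.8058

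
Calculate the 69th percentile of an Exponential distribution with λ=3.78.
0.3098

We have X ~ Exponential(λ=3.78).

We want to find x such that P(X ≤ x) = 0.69.

This is the 69th percentile, which means 69% of values fall below this point.

Using the inverse CDF (quantile function):
x = F⁻¹(0.69) = 0.3098

Verification: P(X ≤ 0.3098) = 0.69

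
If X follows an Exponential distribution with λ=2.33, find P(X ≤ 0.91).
0.880004

We have X ~ Exponential(λ=2.33).

The CDF gives us P(X ≤ k).

Using the CDF:
P(X ≤ 0.91) = 0.880004

This means there's approximately a 88.0% chance that X is at most 0.91.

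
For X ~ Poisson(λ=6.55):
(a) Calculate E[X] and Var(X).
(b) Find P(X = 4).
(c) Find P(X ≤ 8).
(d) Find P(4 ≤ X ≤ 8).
(a) E[X] = 6.5500, Var(X) = 6.5500
(b) P(X = 4) = 0.109679
(c) P(X ≤ 8) = 0.785598
(d) P(4 ≤ X ≤ 8) = 0.677143

We have X ~ Poisson(λ=6.55).

(a) Moments:
E[X] = 6.5500
Var(X) = 6.5500
σ = √Var(X) = 2.5593

(b) Point probability using PMF:
P(X = 4) = 0.109679

(c) Cumulative probability using CDF:
P(X ≤ 8) = F(8) = 0.785598

(d) Range probability:
P(4 ≤ X ≤ 8) = P(X ≤ 8) - P(X ≤ 3)
                   = F(8) - F(3)
                   = 0.785598 - 0.108455
                   = 0.677143

This means approximately 67.7% of outcomes fall in the interval [4, 8].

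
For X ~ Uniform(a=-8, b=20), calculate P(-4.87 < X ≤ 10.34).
0.543214

We have X ~ Uniform(a=-8, b=20).

To find P(-4.87 < X ≤ 10.34), we use:
P(-4.87 < X ≤ 10.34) = P(X ≤ 10.34) - P(X ≤ -4.87)
                 = F(10.34) - F(-4.87)
                 = 0.655000 - 0.111786
                 = 0.543214

So there's approximately a 54.3% chance that X falls in this range.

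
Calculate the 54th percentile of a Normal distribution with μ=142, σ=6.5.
142.6528

We have X ~ Normal(μ=142, σ=6.5).

We want to find x such that P(X ≤ x) = 0.54.

This is the 54th percentile, which means 54% of values fall below this point.

Using the inverse CDF (quantile function):
x = F⁻¹(0.54) = 142.6528

Verification: P(X ≤ 142.6528) = 0.54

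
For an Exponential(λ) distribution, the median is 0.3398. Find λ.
λ = 2.0399

For X ~ Exponential(λ), the CDF is F(x) = 1 - e^(-λx).
The median m satisfies F(m) = 0.5:
1 - e^(-λm) = 0.5
e^(-λm) = 0.5
λm = ln(2)
m = ln(2) / λ

Given m = 0.3398:
λ = ln(2) / 0.3398 = 0.693147 / 0.3398 = 2.0399

Verification: ln(2) / 2.0399 = 0.3398 ✓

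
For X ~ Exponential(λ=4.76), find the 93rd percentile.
0.5587

We have X ~ Exponential(λ=4.76).

We want to find x such that P(X ≤ x) = 0.93.

This is the 93rd percentile, which means 93% of values fall below this point.

Using the inverse CDF (quantile function):
x = F⁻¹(0.93) = 0.5587

Verification: P(X ≤ 0.5587) = 0.93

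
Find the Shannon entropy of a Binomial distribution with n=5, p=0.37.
1.4796 nats

We have X ~ Binomial(n=5, p=0.37).

The Shannon entropy measures the uncertainty or information content of the distribution.

For a Binomial distribution with n=5, p=0.37:
H(X) = 1.4796 nats

(In bits, this would be 2.1346 bits.)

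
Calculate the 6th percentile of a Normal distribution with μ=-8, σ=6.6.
-18.2615

We have X ~ Normal(μ=-8, σ=6.6).

We want to find x such that P(X ≤ x) = 0.06.

This is the 6th percentile, which means 6% of values fall below this point.

Using the inverse CDF (quantile function):
x = F⁻¹(0.06) = -18.2615

Verification: P(X ≤ -18.2615) = 0.06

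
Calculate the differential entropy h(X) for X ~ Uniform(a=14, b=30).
2.7726 nats

We have X ~ Uniform(a=14, b=30).

The differential entropy measures the uncertainty or information content of the distribution.

For a Uniform distribution with a=14, b=30:
h(X) = 2.7726 nats

(In bits, this would be 4.0000 bits.)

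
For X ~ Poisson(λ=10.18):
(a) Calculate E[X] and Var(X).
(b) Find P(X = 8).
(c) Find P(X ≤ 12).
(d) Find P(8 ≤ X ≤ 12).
(a) E[X] = 10.1800, Var(X) = 10.1800
(b) P(X = 8) = 0.108479
(c) P(X ≤ 12) = 0.774196
(d) P(8 ≤ X ≤ 12) = 0.569754

We have X ~ Poisson(λ=10.18).

(a) Moments:
E[X] = 10.1800
Var(X) = 10.1800
σ = √Var(X) = 3.1906

(b) Point probability using PMF:
P(X = 8) = 0.108479

(c) Cumulative probability using CDF:
P(X ≤ 12) = F(12) = 0.774196

(d) Range probability:
P(8 ≤ X ≤ 12) = P(X ≤ 12) - P(X ≤ 7)
                   = F(12) - F(7)
                   = 0.774196 - 0.204442
                   = 0.569754

This means approximately 57.0% of outcomes fall in the interval [8, 12].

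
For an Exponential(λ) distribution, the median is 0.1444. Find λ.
λ = 4.8002

For X ~ Exponential(λ), the CDF is F(x) = 1 - e^(-λx).
The median m satisfies F(m) = 0.5:
1 - e^(-λm) = 0.5
e^(-λm) = 0.5
λm = ln(2)
m = ln(2) / λ

Given m = 0.1444:
λ = ln(2) / 0.1444 = 0.693147 / 0.1444 = 4.8002

Verification: ln(2) / 4.8002 = 0.1444 ✓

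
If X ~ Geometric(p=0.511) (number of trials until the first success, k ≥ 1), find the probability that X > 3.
0.116930

We have X ~ Geometric(p=0.511) (number of trials until the first success, k ≥ 1).

P(X > 3) = 1 - P(X ≤ 3)
                = 1 - F(3)
                = 1 - 0.883070
                = 0.116930

So there's approximately a 11.7% chance that X exceeds 3.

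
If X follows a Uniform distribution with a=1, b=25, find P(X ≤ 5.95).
0.206250

We have X ~ Uniform(a=1, b=25).

The CDF gives us P(X ≤ k).

Using the CDF:
P(X ≤ 5.95) = 0.206250

This means there's approximately a 20.6% chance that X is at most 5.95.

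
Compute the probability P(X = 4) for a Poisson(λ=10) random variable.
0.018917

We have X ~ Poisson(λ=10).

For a Poisson distribution, the PMF gives us the probability of each outcome.

Using the PMF formula:
P(X = 4) = 0.018917

Rounded to 4 decimal places: 0.0189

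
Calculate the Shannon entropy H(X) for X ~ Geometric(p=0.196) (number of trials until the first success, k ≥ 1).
2.5245 nats

We have X ~ Geometric(p=0.196) (number of trials until the first success, k ≥ 1).

The Shannon entropy measures the uncertainty or information content of the distribution.

For a Geometric distribution with p=0.196 (number of trials until the first success, k ≥ 1):
H(X) = 2.5245 nats

(In bits, this would be 3.6421 bits.)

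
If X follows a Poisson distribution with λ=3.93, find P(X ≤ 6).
0.896491

We have X ~ Poisson(λ=3.93).

The CDF gives us P(X ≤ k).

Using the CDF:
P(X ≤ 6) = 0.896491

This means there's approximately a 89.6% chance that X is at most 6.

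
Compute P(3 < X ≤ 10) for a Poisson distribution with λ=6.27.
0.816515

We have X ~ Poisson(λ=6.27).

To find P(3 < X ≤ 10), we use:
P(3 < X ≤ 10) = P(X ≤ 10) - P(X ≤ 3)
                 = F(10) - F(3)
                 = 0.945203 - 0.128687
                 = 0.816515

So there's approximately a 81.7% chance that X falls in this range.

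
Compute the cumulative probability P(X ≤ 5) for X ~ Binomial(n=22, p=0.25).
0.516797

We have X ~ Binomial(n=22, p=0.25).

The CDF gives us P(X ≤ k).

Using the CDF:
P(X ≤ 5) = 0.516797

This means there's approximately a 51.7% chance that X is at most 5.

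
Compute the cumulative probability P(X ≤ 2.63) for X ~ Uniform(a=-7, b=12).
0.506842

We have X ~ Uniform(a=-7, b=12).

The CDF gives us P(X ≤ k).

Using the CDF:
P(X ≤ 2.63) = 0.506842

This means there's approximately a 50.7% chance that X is at most 2.63.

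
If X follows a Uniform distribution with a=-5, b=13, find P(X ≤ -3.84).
0.064444

We have X ~ Uniform(a=-5, b=13).

The CDF gives us P(X ≤ k).

Using the CDF:
P(X ≤ -3.84) = 0.064444

This means there's approximately a 6.4% chance that X is at most -3.84.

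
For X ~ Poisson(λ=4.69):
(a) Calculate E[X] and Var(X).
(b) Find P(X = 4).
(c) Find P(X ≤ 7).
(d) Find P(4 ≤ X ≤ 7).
(a) E[X] = 4.6900, Var(X) = 4.6900
(b) P(X = 4) = 0.185199
(c) P(X ≤ 7) = 0.896943
(d) P(4 ≤ X ≤ 7) = 0.585683

We have X ~ Poisson(λ=4.69).

(a) Moments:
E[X] = 4.6900
Var(X) = 4.6900
σ = √Var(X) = 2.1656

(b) Point probability using PMF:
P(X = 4) = 0.185199

(c) Cumulative probability using CDF:
P(X ≤ 7) = F(7) = 0.896943

(d) Range probability:
P(4 ≤ X ≤ 7) = P(X ≤ 7) - P(X ≤ 3)
                   = F(7) - F(3)
                   = 0.896943 - 0.311260
                   = 0.585683

This means approximately 58.6% of outcomes fall in the interval [4, 7].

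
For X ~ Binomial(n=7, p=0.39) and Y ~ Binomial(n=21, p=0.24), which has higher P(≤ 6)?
X has higher probability (P(X ≤ 6) = 0.9986 > P(Y ≤ 6) = 0.7780)

Compute P(≤ 6) for each distribution:

X ~ Binomial(n=7, p=0.39):
P(X ≤ 6) = 0.9986

Y ~ Binomial(n=21, p=0.24):
P(Y ≤ 6) = 0.7780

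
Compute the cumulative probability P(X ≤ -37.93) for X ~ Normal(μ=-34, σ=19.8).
0.421333

We have X ~ Normal(μ=-34, σ=19.8).

The CDF gives us P(X ≤ k).

Using the CDF:
P(X ≤ -37.93) = 0.421333

This means there's approximately a 42.1% chance that X is at most -37.93.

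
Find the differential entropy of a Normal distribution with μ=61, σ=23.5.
4.5759 nats

We have X ~ Normal(μ=61, σ=23.5).

The differential entropy measures the uncertainty or information content of the distribution.

For a Normal distribution with μ=61, σ=23.5:
h(X) = 4.5759 nats

(In bits, this would be 6.6017 bits.)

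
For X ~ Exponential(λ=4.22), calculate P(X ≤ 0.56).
0.905881

We have X ~ Exponential(λ=4.22).

The CDF gives us P(X ≤ k).

Using the CDF:
P(X ≤ 0.56) = 0.905881

This means there's approximately a 90.6% chance that X is at most 0.56.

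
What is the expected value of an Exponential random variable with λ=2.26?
0.4425

We have X ~ Exponential(λ=2.26).

For an Exponential distribution with λ=2.26:
E[X] = 0.4425

This is the expected (average) value of X.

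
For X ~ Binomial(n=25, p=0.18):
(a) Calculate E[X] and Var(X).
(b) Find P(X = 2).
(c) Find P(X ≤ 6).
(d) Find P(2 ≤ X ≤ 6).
(a) E[X] = 4.5000, Var(X) = 3.6900
(b) P(X = 2) = 0.101248
(c) P(X ≤ 6) = 0.851237
(d) P(2 ≤ X ≤ 6) = 0.805796

We have X ~ Binomial(n=25, p=0.18).

(a) Moments:
E[X] = 4.5000
Var(X) = 3.6900
σ = √Var(X) = 1.9209

(b) Point probability using PMF:
P(X = 2) = 0.101248

(c) Cumulative probability using CDF:
P(X ≤ 6) = F(6) = 0.851237

(d) Range probability:
P(2 ≤ X ≤ 6) = P(X ≤ 6) - P(X ≤ 1)
                   = F(6) - F(1)
                   = 0.851237 - 0.045441
                   = 0.805796

This means approximately 80.6% of outcomes fall in the interval [2, 6].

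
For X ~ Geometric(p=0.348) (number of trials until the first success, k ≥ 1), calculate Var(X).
5.3838

We have X ~ Geometric(p=0.348) (number of trials until the first success, k ≥ 1).

For a Geometric distribution with p=0.348 (number of trials until the first success, k ≥ 1):
Var(X) = 5.3838

The variance measures the spread of the distribution around the mean.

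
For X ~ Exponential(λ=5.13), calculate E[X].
0.1949

We have X ~ Exponential(λ=5.13).

For an Exponential distribution with λ=5.13:
E[X] = 0.1949

This is the expected (average) value of X.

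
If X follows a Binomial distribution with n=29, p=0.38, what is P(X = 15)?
0.047849

We have X ~ Binomial(n=29, p=0.38).

For a Binomial distribution, the PMF gives us the probability of each outcome.

Using the PMF formula:
P(X = 15) = 0.047849

Rounded to 4 decimal places: 0.0478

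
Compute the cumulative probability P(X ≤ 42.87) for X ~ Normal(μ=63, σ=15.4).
0.095582

We have X ~ Normal(μ=63, σ=15.4).

The CDF gives us P(X ≤ k).

Using the CDF:
P(X ≤ 42.87) = 0.095582

This means there's approximately a 9.6% chance that X is at most 42.87.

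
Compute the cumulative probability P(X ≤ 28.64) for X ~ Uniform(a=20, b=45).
0.345600

We have X ~ Uniform(a=20, b=45).

The CDF gives us P(X ≤ k).

Using the CDF:
P(X ≤ 28.64) = 0.345600

This means there's approximately a 34.6% chance that X is at most 28.64.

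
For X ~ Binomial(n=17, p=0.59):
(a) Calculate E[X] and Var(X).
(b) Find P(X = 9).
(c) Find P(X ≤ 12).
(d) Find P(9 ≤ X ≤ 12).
(a) E[X] = 10.0300, Var(X) = 4.1123
(b) P(X = 9) = 0.168160
(c) P(X ≤ 12) = 0.890393
(d) P(9 ≤ X ≤ 12) = 0.666582

We have X ~ Binomial(n=17, p=0.59).

(a) Moments:
E[X] = 10.0300
Var(X) = 4.1123
σ = √Var(X) = 2.0279

(b) Point probability using PMF:
P(X = 9) = 0.168160

(c) Cumulative probability using CDF:
P(X ≤ 12) = F(12) = 0.890393

(d) Range probability:
P(9 ≤ X ≤ 12) = P(X ≤ 12) - P(X ≤ 8)
                   = F(12) - F(8)
                   = 0.890393 - 0.223811
                   = 0.666582

This means approximately 66.7% of outcomes fall in the interval [9, 12].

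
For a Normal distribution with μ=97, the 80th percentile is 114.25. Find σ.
σ = 20.4962

For X ~ Normal(μ, σ), the p-th percentile satisfies x = μ + z_p × σ,
where z_p = Φ⁻¹(p) is the standard normal quantile.

Step 1: z_{0.8} = Φ⁻¹(0.8) = 0.8416

Step 2: Solve for σ:
114.25 = 97 + 0.8416 × σ
σ = (114.25 - 97) / 0.8416
σ = 17.25 / 0.8416
σ = 20.4962

Verification: μ + z × σ = 97 + 0.8416 × 20.4962 = 114.25 ✓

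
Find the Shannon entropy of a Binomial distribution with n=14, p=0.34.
1.9873 nats

We have X ~ Binomial(n=14, p=0.34).

The Shannon entropy measures the uncertainty or information content of the distribution.

For a Binomial distribution with n=14, p=0.34:
H(X) = 1.9873 nats

(In bits, this would be 2.8671 bits.)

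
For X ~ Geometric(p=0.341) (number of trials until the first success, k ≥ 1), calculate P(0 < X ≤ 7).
0.946024

We have X ~ Geometric(p=0.341) (number of trials until the first success, k ≥ 1).

To find P(0 < X ≤ 7), we use:
P(0 < X ≤ 7) = P(X ≤ 7) - P(X ≤ 0)
                 = F(7) - F(0)
                 = 0.946024 - 0.000000
                 = 0.946024

So there's approximately a 94.6% chance that X falls in this range.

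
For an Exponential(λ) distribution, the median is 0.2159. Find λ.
λ = 3.2105

For X ~ Exponential(λ), the CDF is F(x) = 1 - e^(-λx).
The median m satisfies F(m) = 0.5:
1 - e^(-λm) = 0.5
e^(-λm) = 0.5
λm = ln(2)
m = ln(2) / λ

Given m = 0.2159:
λ = ln(2) / 0.2159 = 0.693147 / 0.2159 = 3.2105

Verification: ln(2) / 3.2105 = 0.2159 ✓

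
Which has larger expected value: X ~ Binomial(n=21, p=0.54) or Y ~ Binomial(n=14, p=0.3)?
X has larger mean (11.3400 > 4.2000)

Compute the expected value for each distribution:

X ~ Binomial(n=21, p=0.54):
E[X] = 11.3400

Y ~ Binomial(n=14, p=0.3):
E[Y] = 4.2000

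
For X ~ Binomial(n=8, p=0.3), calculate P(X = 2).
0.296475

We have X ~ Binomial(n=8, p=0.3).

For a Binomial distribution, the PMF gives us the probability of each outcome.

Using the PMF formula:
P(X = 2) = 0.296475

Rounded to 4 decimal places: 0.2965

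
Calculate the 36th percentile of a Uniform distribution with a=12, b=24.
16.3200

We have X ~ Uniform(a=12, b=24).

We want to find x such that P(X ≤ x) = 0.36.

This is the 36th percentile, which means 36% of values fall below this point.

Using the inverse CDF (quantile function):
x = F⁻¹(0.36) = 16.3200

Verification: P(X ≤ 16.3200) = 0.36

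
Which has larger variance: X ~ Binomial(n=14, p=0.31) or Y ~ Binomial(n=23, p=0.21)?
Y has larger variance (3.8157 > 2.9946)

Compute the variance for each distribution:

X ~ Binomial(n=14, p=0.31):
Var(X) = 2.9946

Y ~ Binomial(n=23, p=0.21):
Var(Y) = 3.8157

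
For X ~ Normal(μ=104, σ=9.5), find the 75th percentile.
110.4077

We have X ~ Normal(μ=104, σ=9.5).

We want to find x such that P(X ≤ x) = 0.75.

This is the 75th percentile, which means 75% of values fall below this point.

Using the inverse CDF (quantile function):
x = F⁻¹(0.75) = 110.4077

Verification: P(X ≤ 110.4077) = 0.75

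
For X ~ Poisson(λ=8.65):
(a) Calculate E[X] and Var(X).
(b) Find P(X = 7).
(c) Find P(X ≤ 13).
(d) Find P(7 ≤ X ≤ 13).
(a) E[X] = 8.6500, Var(X) = 8.6500
(b) P(X = 7) = 0.125903
(c) P(X ≤ 13) = 0.942426
(d) P(7 ≤ X ≤ 13) = 0.701882

We have X ~ Poisson(λ=8.65).

(a) Moments:
E[X] = 8.6500
Var(X) = 8.6500
σ = √Var(X) = 2.9411

(b) Point probability using PMF:
P(X = 7) = 0.125903

(c) Cumulative probability using CDF:
P(X ≤ 13) = F(13) = 0.942426

(d) Range probability:
P(7 ≤ X ≤ 13) = P(X ≤ 13) - P(X ≤ 6)
                   = F(13) - F(6)
                   = 0.942426 - 0.240543
                   = 0.701882

This means approximately 70.2% of outcomes fall in the interval [7, 13].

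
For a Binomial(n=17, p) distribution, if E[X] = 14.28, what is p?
p = 0.84

For a Binomial(n, p) distribution:
E[X] = n × p

Given n = 17 and E[X] = 14.28:
14.28 = 17 × p
p = 14.28 / 17 = 0.84

Verification: Binomial(17, 0.84) has E[X] = 14.28 ✓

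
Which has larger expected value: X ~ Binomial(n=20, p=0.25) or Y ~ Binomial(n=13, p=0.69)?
Y has larger mean (8.9700 > 5.0000)

Compute the expected value for each distribution:

X ~ Binomial(n=20, p=0.25):
E[X] = 5.0000

Y ~ Binomial(n=13, p=0.69):
E[Y] = 8.9700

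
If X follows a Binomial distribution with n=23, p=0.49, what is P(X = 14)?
0.087740

We have X ~ Binomial(n=23, p=0.49).

For a Binomial distribution, the PMF gives us the probability of each outcome.

Using the PMF formula:
P(X = 14) = 0.087740

Rounded to 4 decimal places: 0.0877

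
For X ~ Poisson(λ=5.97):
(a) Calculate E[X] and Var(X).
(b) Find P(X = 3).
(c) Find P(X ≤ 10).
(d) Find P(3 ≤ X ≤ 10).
(a) E[X] = 5.9700, Var(X) = 5.9700
(b) P(X = 3) = 0.090580
(c) P(X ≤ 10) = 0.958606
(d) P(3 ≤ X ≤ 10) = 0.895285

We have X ~ Poisson(λ=5.97).

(a) Moments:
E[X] = 5.9700
Var(X) = 5.9700
σ = √Var(X) = 2.4434

(b) Point probability using PMF:
P(X = 3) = 0.090580

(c) Cumulative probability using CDF:
P(X ≤ 10) = F(10) = 0.958606

(d) Range probability:
P(3 ≤ X ≤ 10) = P(X ≤ 10) - P(X ≤ 2)
                   = F(10) - F(2)
                   = 0.958606 - 0.063321
                   = 0.895285

This means approximately 89.5% of outcomes fall in the interval [3, 10].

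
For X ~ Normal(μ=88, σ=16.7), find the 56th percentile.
90.5212

We have X ~ Normal(μ=88, σ=16.7).

We want to find x such that P(X ≤ x) = 0.56.

This is the 56th percentile, which means 56% of values fall below this point.

Using the inverse CDF (quantile function):
x = F⁻¹(0.56) = 90.5212

Verification: P(X ≤ 90.5212) = 0.56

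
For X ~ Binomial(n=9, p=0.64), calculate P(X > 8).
0.018014

We have X ~ Binomial(n=9, p=0.64).

P(X > 8) = 1 - P(X ≤ 8)
                = 1 - F(8)
                = 1 - 0.981986
                = 0.018014

So there's approximately a 1.8% chance that X exceeds 8.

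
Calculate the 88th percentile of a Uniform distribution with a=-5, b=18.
15.2400

We have X ~ Uniform(a=-5, b=18).

We want to find x such that P(X ≤ x) = 0.88.

This is the 88th percentile, which means 88% of values fall below this point.

Using the inverse CDF (quantile function):
x = F⁻¹(0.88) = 15.2400

Verification: P(X ≤ 15.2400) = 0.88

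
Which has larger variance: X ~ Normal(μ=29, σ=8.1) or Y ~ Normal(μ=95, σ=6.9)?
X has larger variance (65.6100 > 47.6100)

Compute the variance for each distribution:

X ~ Normal(μ=29, σ=8.1):
Var(X) = 65.6100

Y ~ Normal(μ=95, σ=6.9):
Var(Y) = 47.6100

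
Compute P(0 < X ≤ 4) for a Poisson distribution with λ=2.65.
0.799607

We have X ~ Poisson(λ=2.65).

To find P(0 < X ≤ 4), we use:
P(0 < X ≤ 4) = P(X ≤ 4) - P(X ≤ 0)
                 = F(4) - F(0)
                 = 0.870258 - 0.070651
                 = 0.799607

So there's approximately a 80.0% chance that X falls in this range.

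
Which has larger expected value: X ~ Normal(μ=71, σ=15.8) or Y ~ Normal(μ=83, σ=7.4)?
Y has larger mean (83.0000 > 71.0000)

Compute the expected value for each distribution:

X ~ Normal(μ=71, σ=15.8):
E[X] = 71.0000

Y ~ Normal(μ=83, σ=7.4):
E[Y] = 83.0000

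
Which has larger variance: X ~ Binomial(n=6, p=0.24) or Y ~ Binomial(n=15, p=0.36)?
Y has larger variance (3.4560 > 1.0944)

Compute the variance for each distribution:

X ~ Binomial(n=6, p=0.24):
Var(X) = 1.0944

Y ~ Binomial(n=15, p=0.36):
Var(Y) = 3.4560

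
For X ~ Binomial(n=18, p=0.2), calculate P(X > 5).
0.132916

We have X ~ Binomial(n=18, p=0.2).

P(X > 5) = 1 - P(X ≤ 5)
                = 1 - F(5)
                = 1 - 0.867084
                = 0.132916

So there's approximately a 13.3% chance that X exceeds 5.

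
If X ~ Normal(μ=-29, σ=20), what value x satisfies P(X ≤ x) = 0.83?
-9.9167

We have X ~ Normal(μ=-29, σ=20).

We want to find x such that P(X ≤ x) = 0.83.

This is the 83rd percentile, which means 83% of values fall below this point.

Using the inverse CDF (quantile function):
x = F⁻¹(0.83) = -9.9167

Verification: P(X ≤ -9.9167) = 0.83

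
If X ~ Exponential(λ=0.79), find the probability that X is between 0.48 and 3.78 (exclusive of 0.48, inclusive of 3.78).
0.633930

We have X ~ Exponential(λ=0.79).

To find P(0.48 < X ≤ 3.78), we use:
P(0.48 < X ≤ 3.78) = P(X ≤ 3.78) - P(X ≤ 0.48)
                 = F(3.78) - F(0.48)
                 = 0.949521 - 0.315591
                 = 0.633930

So there's approximately a 63.4% chance that X falls in this range.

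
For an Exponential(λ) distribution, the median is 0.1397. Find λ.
λ = 4.9617

For X ~ Exponential(λ), the CDF is F(x) = 1 - e^(-λx).
The median m satisfies F(m) = 0.5:
1 - e^(-λm) = 0.5
e^(-λm) = 0.5
λm = ln(2)
m = ln(2) / λ

Given m = 0.1397:
λ = ln(2) / 0.1397 = 0.693147 / 0.1397 = 4.9617

Verification: ln(2) / 4.9617 = 0.1397 ✓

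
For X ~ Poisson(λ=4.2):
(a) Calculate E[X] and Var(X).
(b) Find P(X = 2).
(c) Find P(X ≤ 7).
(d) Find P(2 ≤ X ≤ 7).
(a) E[X] = 4.2000, Var(X) = 4.2000
(b) P(X = 2) = 0.132261
(c) P(X ≤ 7) = 0.936057
(d) P(2 ≤ X ≤ 7) = 0.858080

We have X ~ Poisson(λ=4.2).

(a) Moments:
E[X] = 4.2000
Var(X) = 4.2000
σ = √Var(X) = 2.0494

(b) Point probability using PMF:
P(X = 2) = 0.132261

(c) Cumulative probability using CDF:
P(X ≤ 7) = F(7) = 0.936057

(d) Range probability:
P(2 ≤ X ≤ 7) = P(X ≤ 7) - P(X ≤ 1)
                   = F(7) - F(1)
                   = 0.936057 - 0.077977
                   = 0.858080

This means approximately 85.8% of outcomes fall in the interval [2, 7].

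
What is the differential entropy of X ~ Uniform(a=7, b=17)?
2.3026 nats

We have X ~ Uniform(a=7, b=17).

The differential entropy measures the uncertainty or information content of the distribution.

For a Uniform distribution with a=7, b=17:
h(X) = 2.3026 nats

(In bits, this would be 3.3219 bits.)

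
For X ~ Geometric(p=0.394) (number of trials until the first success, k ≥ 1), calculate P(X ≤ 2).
0.632764

We have X ~ Geometric(p=0.394) (number of trials until the first success, k ≥ 1).

The CDF gives us P(X ≤ k).

Using the CDF:
P(X ≤ 2) = 0.632764

This means there's approximately a 63.3% chance that X is at most 2.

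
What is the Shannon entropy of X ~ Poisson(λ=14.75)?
2.7587 nats

We have X ~ Poisson(λ=14.75).

The Shannon entropy measures the uncertainty or information content of the distribution.

For a Poisson distribution with λ=14.75:
H(X) = 2.7587 nats

(In bits, this would be 3.9800 bits.)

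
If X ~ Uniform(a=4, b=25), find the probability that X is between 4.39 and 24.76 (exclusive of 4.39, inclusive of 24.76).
0.970000

We have X ~ Uniform(a=4, b=25).

To find P(4.39 < X ≤ 24.76), we use:
P(4.39 < X ≤ 24.76) = P(X ≤ 24.76) - P(X ≤ 4.39)
                 = F(24.76) - F(4.39)
                 = 0.988571 - 0.018571
                 = 0.970000

So there's approximately a 97.0% chance that X falls in this range.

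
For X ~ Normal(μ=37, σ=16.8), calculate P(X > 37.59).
0.485992

We have X ~ Normal(μ=37, σ=16.8).

P(X > 37.59) = 1 - P(X ≤ 37.59)
                = 1 - F(37.59)
                = 1 - 0.514008
                = 0.485992

So there's approximately a 48.6% chance that X exceeds 37.59.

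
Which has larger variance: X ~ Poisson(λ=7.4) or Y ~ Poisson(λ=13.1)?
Y has larger variance (13.1000 > 7.4000)

Compute the variance for each distribution:

X ~ Poisson(λ=7.4):
Var(X) = 7.4000

Y ~ Poisson(λ=13.1):
Var(Y) = 13.1000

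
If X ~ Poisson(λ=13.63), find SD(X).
3.6919

We have X ~ Poisson(λ=13.63).

For a Poisson distribution with λ=13.63:
σ = √Var(X) = 3.6919

The standard deviation is the square root of the variance.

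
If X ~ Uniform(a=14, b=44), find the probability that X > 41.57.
0.081000

We have X ~ Uniform(a=14, b=44).

P(X > 41.57) = 1 - P(X ≤ 41.57)
                = 1 - F(41.57)
                = 1 - 0.919000
                = 0.081000

So there's approximately a 8.1% chance that X exceeds 41.57.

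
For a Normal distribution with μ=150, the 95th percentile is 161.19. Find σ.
σ = 6.8030

For X ~ Normal(μ, σ), the p-th percentile satisfies x = μ + z_p × σ,
where z_p = Φ⁻¹(p) is the standard normal quantile.

Step 1: z_{0.95} = Φ⁻¹(0.95) = 1.6449

Step 2: Solve for σ:
161.19 = 150 + 1.6449 × σ
σ = (161.19 - 150) / 1.6449
σ = 11.19 / 1.6449
σ = 6.8030

Verification: μ + z × σ = 150 + 1.6449 × 6.8030 = 161.19 ✓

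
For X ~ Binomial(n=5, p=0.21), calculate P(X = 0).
0.307706

We have X ~ Binomial(n=5, p=0.21).

For a Binomial distribution, the PMF gives us the probability of each outcome.

Using the PMF formula:
P(X = 0) = 0.307706

Rounded to 4 decimal places: 0.3077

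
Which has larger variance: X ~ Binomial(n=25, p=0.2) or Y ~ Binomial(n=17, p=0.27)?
X has larger variance (4.0000 > 3.3507)

Compute the variance for each distribution:

X ~ Binomial(n=25, p=0.2):
Var(X) = 4.0000

Y ~ Binomial(n=17, p=0.27):
Var(Y) = 3.3507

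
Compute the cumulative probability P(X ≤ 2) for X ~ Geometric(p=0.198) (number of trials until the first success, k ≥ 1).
0.356796

We have X ~ Geometric(p=0.198) (number of trials until the first success, k ≥ 1).

The CDF gives us P(X ≤ k).

Using the CDF:
P(X ≤ 2) = 0.356796

This means there's approximately a 35.7% chance that X is at most 2.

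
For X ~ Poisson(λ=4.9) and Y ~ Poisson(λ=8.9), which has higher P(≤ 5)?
X has higher probability (P(X ≤ 5) = 0.6335 > P(Y ≤ 5) = 0.1219)

Compute P(≤ 5) for each distribution:

X ~ Poisson(λ=4.9):
P(X ≤ 5) = 0.6335

Y ~ Poisson(λ=8.9):
P(Y ≤ 5) = 0.1219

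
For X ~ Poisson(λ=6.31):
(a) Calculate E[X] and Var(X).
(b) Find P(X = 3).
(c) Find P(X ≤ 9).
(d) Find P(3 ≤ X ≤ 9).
(a) E[X] = 6.3100, Var(X) = 6.3100
(b) P(X = 3) = 0.076127
(c) P(X ≤ 9) = 0.893087
(d) P(3 ≤ X ≤ 9) = 0.843603

We have X ~ Poisson(λ=6.31).

(a) Moments:
E[X] = 6.3100
Var(X) = 6.3100
σ = √Var(X) = 2.5120

(b) Point probability using PMF:
P(X = 3) = 0.076127

(c) Cumulative probability using CDF:
P(X ≤ 9) = F(9) = 0.893087

(d) Range probability:
P(3 ≤ X ≤ 9) = P(X ≤ 9) - P(X ≤ 2)
                   = F(9) - F(2)
                   = 0.893087 - 0.049483
                   = 0.843603

This means approximately 84.4% of outcomes fall in the interval [3, 9].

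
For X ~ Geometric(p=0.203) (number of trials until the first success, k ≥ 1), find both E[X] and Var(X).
E[X] = 4.9261, Var(X) = 19.3404

We have X ~ Geometric(p=0.203) (number of trials until the first success, k ≥ 1).

For a Geometric distribution with p=0.203 (number of trials until the first success, k ≥ 1):

Expected value:
E[X] = 4.9261

Variance:
Var(X) = 19.3404

Standard deviation:
σ = √Var(X) = 4.3978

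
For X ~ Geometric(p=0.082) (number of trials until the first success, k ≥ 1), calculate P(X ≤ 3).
0.226379

We have X ~ Geometric(p=0.082) (number of trials until the first success, k ≥ 1).

The CDF gives us P(X ≤ k).

Using the CDF:
P(X ≤ 3) = 0.226379

This means there's approximately a 22.6% chance that X is at most 3.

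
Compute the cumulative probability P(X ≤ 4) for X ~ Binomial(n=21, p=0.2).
0.586008

We have X ~ Binomial(n=21, p=0.2).

The CDF gives us P(X ≤ k).

Using the CDF:
P(X ≤ 4) = 0.586008

This means there's approximately a 58.6% chance that X is at most 4.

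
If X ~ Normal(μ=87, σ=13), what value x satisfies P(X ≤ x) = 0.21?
76.5165

We have X ~ Normal(μ=87, σ=13).

We want to find x such that P(X ≤ x) = 0.21.

This is the 21st percentile, which means 21% of values fall below this point.

Using the inverse CDF (quantile function):
x = F⁻¹(0.21) = 76.5165

Verification: P(X ≤ 76.5165) = 0.21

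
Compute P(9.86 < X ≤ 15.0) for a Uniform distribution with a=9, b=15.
0.856667

We have X ~ Uniform(a=9, b=15).

To find P(9.86 < X ≤ 15.0), we use:
P(9.86 < X ≤ 15.0) = P(X ≤ 15.0) - P(X ≤ 9.86)
                 = F(15.0) - F(9.86)
                 = 1.000000 - 0.143333
                 = 0.856667

So there's approximately a 85.7% chance that X falls in this range.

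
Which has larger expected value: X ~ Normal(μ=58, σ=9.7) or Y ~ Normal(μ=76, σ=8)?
Y has larger mean (76.0000 > 58.0000)

Compute the expected value for each distribution:

X ~ Normal(μ=58, σ=9.7):
E[X] = 58.0000

Y ~ Normal(μ=76, σ=8):
E[Y] = 76.0000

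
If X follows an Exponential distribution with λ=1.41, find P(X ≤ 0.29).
0.335619

We have X ~ Exponential(λ=1.41).

The CDF gives us P(X ≤ k).

Using the CDF:
P(X ≤ 0.29) = 0.335619

This means there's approximately a 33.6% chance that X is at most 0.29.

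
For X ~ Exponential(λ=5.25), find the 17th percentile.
0.0355

We have X ~ Exponential(λ=5.25).

We want to find x such that P(X ≤ x) = 0.17.

This is the 17th percentile, which means 17% of values fall below this point.

Using the inverse CDF (quantile function):
x = F⁻¹(0.17) = 0.0355

Verification: P(X ≤ 0.0355) = 0.17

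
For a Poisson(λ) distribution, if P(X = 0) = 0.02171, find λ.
λ = 3.8300

For a Poisson(λ) distribution, the PMF at 0 is:
P(X = 0) = λ^0 e^(-λ) / 0! = e^(-λ)

Given P(X = 0) = 0.02171:
e^(-λ) = 0.02171
-λ = ln(0.02171)
λ = -ln(0.02171) = 3.8300

Verification: e^(-3.8300) = 0.02171 ✓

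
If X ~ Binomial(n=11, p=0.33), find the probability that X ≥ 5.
0.280694

We have X ~ Binomial(n=11, p=0.33).

For discrete distributions, P(X ≥ 5) = 1 - P(X ≤ 4).

P(X ≤ 4) = 0.719306
P(X ≥ 5) = 1 - 0.719306 = 0.280694

So there's approximately a 28.1% chance that X is at least 5.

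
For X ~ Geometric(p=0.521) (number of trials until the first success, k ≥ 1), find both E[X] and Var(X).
E[X] = 1.9194, Var(X) = 1.7647

We have X ~ Geometric(p=0.521) (number of trials until the first success, k ≥ 1).

For a Geometric distribution with p=0.521 (number of trials until the first success, k ≥ 1):

Expected value:
E[X] = 1.9194

Variance:
Var(X) = 1.7647

Standard deviation:
σ = √Var(X) = 1.3284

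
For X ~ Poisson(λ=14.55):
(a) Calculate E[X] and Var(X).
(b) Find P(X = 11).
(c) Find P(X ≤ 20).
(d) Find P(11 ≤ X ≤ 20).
(a) E[X] = 14.5500, Var(X) = 14.5500
(b) P(X = 11) = 0.074362
(c) P(X ≤ 20) = 0.934450
(d) P(11 ≤ X ≤ 20) = 0.792422

We have X ~ Poisson(λ=14.55).

(a) Moments:
E[X] = 14.5500
Var(X) = 14.5500
σ = √Var(X) = 3.8144

(b) Point probability using PMF:
P(X = 11) = 0.074362

(c) Cumulative probability using CDF:
P(X ≤ 20) = F(20) = 0.934450

(d) Range probability:
P(11 ≤ X ≤ 20) = P(X ≤ 20) - P(X ≤ 10)
                   = F(20) - F(10)
                   = 0.934450 - 0.142028
                   = 0.792422

This means approximately 79.2% of outcomes fall in the interval [11, 20].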